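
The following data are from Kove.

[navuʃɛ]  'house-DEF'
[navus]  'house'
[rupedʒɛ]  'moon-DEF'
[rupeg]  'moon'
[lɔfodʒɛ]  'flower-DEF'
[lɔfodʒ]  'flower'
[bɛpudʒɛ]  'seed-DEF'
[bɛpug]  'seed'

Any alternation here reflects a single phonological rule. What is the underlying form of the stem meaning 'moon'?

/rupeg/

In [rupedʒɛ] and [rupeg] the final segment of 'moon' alternates: [dʒ] ~ [g].
The stem 'flower' ([lɔfodʒɛ], [lɔfodʒ]) shows [dʒ] unchanged in both environments, so [dʒ] cannot be basic with [g] derived in isolation.
The underlying segment must be /g/; /g/ and /s/ become palato-alveolar [dʒ] and [ʃ] before a front vowel, yielding [dʒ] there.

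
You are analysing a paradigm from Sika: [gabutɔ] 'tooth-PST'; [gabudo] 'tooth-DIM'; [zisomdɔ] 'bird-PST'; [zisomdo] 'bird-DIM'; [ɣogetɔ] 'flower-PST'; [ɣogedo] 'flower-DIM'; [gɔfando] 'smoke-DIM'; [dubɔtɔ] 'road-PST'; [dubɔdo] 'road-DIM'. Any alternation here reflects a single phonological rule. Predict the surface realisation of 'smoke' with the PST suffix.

[gɔfandɔ]

The PST morpheme has two allomorphs, [-dɔ] and [-tɔ].
The DIM suffix, which begins with [d], is invariant after every stem; so [d] is not altered by any rule here.
So the underlying form is /-tɔ/, and voiceless stops become voiced after a nasal.
After 'smoke', which ends in a nasal, the suffix surfaces as [-dɔ], giving [gɔfandɔ].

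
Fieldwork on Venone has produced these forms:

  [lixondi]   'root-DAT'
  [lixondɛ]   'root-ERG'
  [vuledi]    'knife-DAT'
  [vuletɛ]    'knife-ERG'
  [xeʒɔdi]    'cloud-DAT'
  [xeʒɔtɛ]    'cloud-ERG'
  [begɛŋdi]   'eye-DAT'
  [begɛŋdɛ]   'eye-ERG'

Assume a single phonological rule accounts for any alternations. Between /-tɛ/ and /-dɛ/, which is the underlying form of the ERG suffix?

/-tɛ/

The ERG suffix surfaces as [-dɛ] and [-tɛ], depending on the final segment of the stem.
The DAT suffix, which begins with [d], is invariant after every stem; so [d] is not altered by any rule here.
The ERG suffix is therefore /-tɛ/ underlyingly, with post-nasal voicing: voiceless stops become voiced after a nasal.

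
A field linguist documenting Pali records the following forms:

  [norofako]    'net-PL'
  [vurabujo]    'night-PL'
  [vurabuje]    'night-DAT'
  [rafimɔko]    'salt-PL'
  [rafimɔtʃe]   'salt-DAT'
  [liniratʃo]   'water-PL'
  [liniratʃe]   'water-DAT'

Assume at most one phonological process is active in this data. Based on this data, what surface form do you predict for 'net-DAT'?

'salt' shows [k] ~ [tʃ] at the end of the stem ([rafimɔko] vs [rafimɔtʃe]).
If /tʃ/ were underlying and a rule turned it into [k] before the PL suffix, 'water' would also alternate; but it has [tʃ] in both [liniratʃo] and [liniratʃe].
The alternation reflects palatalization before a front vowel: /k/ becomes palato-alveolar [tʃ] before a front vowel. /k/ is underlying.
The one attested form of 'net', [norofako], shows underlying /norofak/. Applying the same rule before a front vowel gives [norofatʃe].

[norofatʃe]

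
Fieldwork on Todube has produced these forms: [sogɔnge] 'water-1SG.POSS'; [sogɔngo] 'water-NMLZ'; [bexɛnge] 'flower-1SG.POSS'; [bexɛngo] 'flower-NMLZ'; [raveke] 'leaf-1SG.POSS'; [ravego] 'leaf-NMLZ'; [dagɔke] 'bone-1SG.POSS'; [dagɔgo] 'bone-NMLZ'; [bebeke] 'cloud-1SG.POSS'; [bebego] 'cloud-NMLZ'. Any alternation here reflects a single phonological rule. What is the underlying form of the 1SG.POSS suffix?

The 1SG.POSS suffix surfaces as [-ge] and [-ke], depending on the final segment of the stem.
The NMLZ suffix, which begins with [g], is invariant after every stem; so [g] is not altered by any rule here.
The 1SG.POSS suffix is therefore /-ke/ underlyingly, with post-nasal voicing: voiceless stops become voiced after a nasal.

/-ke/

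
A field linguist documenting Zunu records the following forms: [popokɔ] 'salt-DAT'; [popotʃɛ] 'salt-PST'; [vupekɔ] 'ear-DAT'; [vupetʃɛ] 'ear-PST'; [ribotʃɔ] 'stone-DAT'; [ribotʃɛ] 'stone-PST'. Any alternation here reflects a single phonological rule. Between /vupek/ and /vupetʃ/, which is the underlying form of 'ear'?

/vupek/

The root 'ear' surfaces as [vupekɔ] and [vupetʃɛ], with a stem-final [k] ~ [tʃ] alternation.
Compare 'stone', with invariant [tʃ] in [ribotʃɔ] and [ribotʃɛ]: an analysis with underlying /tʃ/ and a rule producing [k] before the DAT suffix would wrongly predict alternation here too.
The alternation reflects palatalization before a front vowel: /k/ becomes palato-alveolar [tʃ] before a front vowel. /k/ is underlying.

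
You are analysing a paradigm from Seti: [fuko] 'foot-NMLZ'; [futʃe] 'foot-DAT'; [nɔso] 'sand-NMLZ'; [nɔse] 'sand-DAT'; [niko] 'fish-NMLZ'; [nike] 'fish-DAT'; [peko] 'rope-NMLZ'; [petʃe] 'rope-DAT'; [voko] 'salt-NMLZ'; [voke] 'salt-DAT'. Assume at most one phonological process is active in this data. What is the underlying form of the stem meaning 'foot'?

'foot' shows [k] ~ [tʃ] at the end of the stem ([fuko] vs [futʃe]).
If /k/ were underlying and a rule turned it into [tʃ] before the DAT suffix, 'fish' would also alternate; but it has [k] in both [niko] and [nike].
The underlying segment must be /tʃ/; palato-alveolar /tʃ/ becomes [k] when no front vowel follows, yielding [k] there.

/futʃ/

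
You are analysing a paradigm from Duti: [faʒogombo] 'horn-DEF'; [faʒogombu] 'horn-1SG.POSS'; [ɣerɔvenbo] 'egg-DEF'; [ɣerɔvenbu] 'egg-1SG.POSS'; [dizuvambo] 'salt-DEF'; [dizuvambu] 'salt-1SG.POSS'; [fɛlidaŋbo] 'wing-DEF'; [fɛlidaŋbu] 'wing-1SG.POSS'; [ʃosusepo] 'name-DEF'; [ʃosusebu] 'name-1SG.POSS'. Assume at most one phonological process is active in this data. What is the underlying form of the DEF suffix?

/-po/

The DEF suffix surfaces as [-bo] and [-po], depending on the final segment of the stem.
The 1SG.POSS suffix, which begins with [b], is invariant after every stem; so [b] is not altered by any rule here.
The DEF suffix is therefore /-po/ underlyingly, with post-nasal voicing: voiceless stops become voiced after a nasal.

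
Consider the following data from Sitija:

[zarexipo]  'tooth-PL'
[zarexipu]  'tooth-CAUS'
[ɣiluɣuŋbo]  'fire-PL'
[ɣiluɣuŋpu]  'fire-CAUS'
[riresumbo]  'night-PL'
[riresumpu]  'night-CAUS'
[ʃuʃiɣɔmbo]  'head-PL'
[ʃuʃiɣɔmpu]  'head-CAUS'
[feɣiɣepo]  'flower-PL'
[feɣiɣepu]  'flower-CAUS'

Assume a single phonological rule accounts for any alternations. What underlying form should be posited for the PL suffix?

The PL morpheme has two allomorphs, [-bo] and [-po].
The CAUS suffix, which begins with [p], is invariant after every stem; so [p] is not altered by any rule here.
So the underlying form is /-bo/, and voiced stops become voiceless after a vowel.

/-bo/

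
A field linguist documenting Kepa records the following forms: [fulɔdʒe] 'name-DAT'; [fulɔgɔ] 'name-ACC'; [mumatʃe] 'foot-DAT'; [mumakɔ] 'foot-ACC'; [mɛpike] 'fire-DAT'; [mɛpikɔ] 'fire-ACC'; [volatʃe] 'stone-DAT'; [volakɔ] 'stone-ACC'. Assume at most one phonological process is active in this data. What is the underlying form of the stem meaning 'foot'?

The stem for 'foot' ends in [tʃ] in [mumatʃe] but [k] in [mumakɔ].
The stem 'fire' ([mɛpike], [mɛpikɔ]) shows [k] unchanged in both environments, so [k] cannot be basic with [tʃ] derived before the DAT suffix.
The alternation reflects depalatalization: palato-alveolar /tʃ/ and /dʒ/ become [k] and [g] when no front vowel follows. /tʃ/ is underlying.

/mumatʃ/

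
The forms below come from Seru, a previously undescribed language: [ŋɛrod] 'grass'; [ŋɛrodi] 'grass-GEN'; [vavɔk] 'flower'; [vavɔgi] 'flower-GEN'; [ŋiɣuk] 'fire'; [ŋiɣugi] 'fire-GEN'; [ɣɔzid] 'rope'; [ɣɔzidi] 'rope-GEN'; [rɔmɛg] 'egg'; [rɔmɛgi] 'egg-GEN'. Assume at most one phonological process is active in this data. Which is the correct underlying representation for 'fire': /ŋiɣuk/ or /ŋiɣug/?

The root 'fire' surfaces as [ŋiɣuk] and [ŋiɣugi], with a stem-final [k] ~ [g] alternation.
If /g/ were underlying and a rule turned it into [k] in isolation, 'egg' would also alternate; but it has [g] in both [rɔmɛg] and [rɔmɛgi].
So /k/ is underlying, and a rule of intervocalic voicing — voiceless stops become voiced between vowels — gives [g].

/ŋiɣuk/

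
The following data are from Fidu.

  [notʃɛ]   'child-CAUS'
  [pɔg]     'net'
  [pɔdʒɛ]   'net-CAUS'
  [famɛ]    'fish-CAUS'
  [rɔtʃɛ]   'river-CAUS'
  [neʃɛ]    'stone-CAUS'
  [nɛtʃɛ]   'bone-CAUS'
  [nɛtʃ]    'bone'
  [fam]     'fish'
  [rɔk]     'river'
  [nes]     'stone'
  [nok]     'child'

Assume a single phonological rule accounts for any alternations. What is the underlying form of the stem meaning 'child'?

The root 'child' surfaces as [nok] and [notʃɛ], with a stem-final [k] ~ [tʃ] alternation.
Compare 'bone', with invariant [tʃ] in [nɛtʃ] and [nɛtʃɛ]: an analysis with underlying /tʃ/ and a rule producing [k] in isolation would wrongly predict alternation here too.
The alternation reflects palatalization before a front vowel: /k/, /g/ and /s/ become palato-alveolar [tʃ], [dʒ] and [ʃ] before a front vowel. /k/ is underlying.
Hence 'child' is /nok/ underlyingly.

/nok/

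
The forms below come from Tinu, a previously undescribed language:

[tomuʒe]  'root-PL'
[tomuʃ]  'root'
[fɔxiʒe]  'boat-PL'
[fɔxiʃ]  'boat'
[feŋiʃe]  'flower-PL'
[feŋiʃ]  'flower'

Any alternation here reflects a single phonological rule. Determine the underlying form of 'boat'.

The stem for 'boat' ends in [ʒ] in [fɔxiʒe] but [ʃ] in [fɔxiʃ].
The stem 'flower' ([feŋiʃe], [feŋiʃ]) shows [ʃ] unchanged in both environments, so [ʃ] cannot be basic with [ʒ] derived before the PL suffix.
The underlying segment must be /ʒ/; voiced obstruents become voiceless word-finally, yielding [ʃ] there.

/fɔxiʒ/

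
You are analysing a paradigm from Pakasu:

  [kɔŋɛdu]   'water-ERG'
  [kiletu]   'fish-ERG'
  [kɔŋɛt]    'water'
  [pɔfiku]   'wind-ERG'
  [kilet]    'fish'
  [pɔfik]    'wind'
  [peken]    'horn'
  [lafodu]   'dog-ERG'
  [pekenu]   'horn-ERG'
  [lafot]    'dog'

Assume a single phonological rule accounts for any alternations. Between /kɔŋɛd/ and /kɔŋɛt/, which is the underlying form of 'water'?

'water' shows [d] ~ [t] at the end of the stem ([kɔŋɛdu] vs [kɔŋɛt]).
Compare 'fish', with invariant [t] in [kiletu] and [kilet]: an analysis with underlying /t/ and a rule producing [d] before the ERG suffix would wrongly predict alternation here too.
The underlying segment must be /d/; voiced obstruents become voiceless word-finally, yielding [t] there.

/kɔŋɛd/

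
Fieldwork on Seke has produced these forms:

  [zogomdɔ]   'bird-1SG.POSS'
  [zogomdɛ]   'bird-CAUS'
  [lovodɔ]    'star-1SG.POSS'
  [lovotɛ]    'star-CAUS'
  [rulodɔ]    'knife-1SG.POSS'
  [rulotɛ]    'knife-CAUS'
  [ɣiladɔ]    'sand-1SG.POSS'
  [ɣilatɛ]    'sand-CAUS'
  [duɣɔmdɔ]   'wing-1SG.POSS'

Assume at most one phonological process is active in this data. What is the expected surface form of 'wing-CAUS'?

[duɣɔmdɛ]

The CAUS suffix surfaces as [-dɛ] and [-tɛ], depending on the final segment of the stem.
By contrast the 1SG.POSS suffix keeps its initial [d] throughout — that segment must be underlying.
The CAUS suffix is therefore /-tɛ/ underlyingly, with post-nasal voicing: voiceless stops become voiced after a nasal.
After 'wing', which ends in a nasal, the suffix surfaces as [-dɛ], giving [duɣɔmdɛ].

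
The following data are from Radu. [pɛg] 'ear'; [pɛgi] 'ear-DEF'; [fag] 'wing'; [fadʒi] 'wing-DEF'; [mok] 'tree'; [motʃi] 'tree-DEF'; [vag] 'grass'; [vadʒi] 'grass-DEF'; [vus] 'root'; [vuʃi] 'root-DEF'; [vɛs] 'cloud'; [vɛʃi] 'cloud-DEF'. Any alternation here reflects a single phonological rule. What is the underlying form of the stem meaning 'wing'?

/fadʒ/

The stem for 'wing' ends in [g] in [fag] but [dʒ] in [fadʒi].
But 'ear' keeps [g] in both environments ([pɛg], [pɛgi]), so there is no rule changing /g/ to [dʒ] before the DEF suffix.
The underlying segment must be /dʒ/; palato-alveolar /tʃ/, /dʒ/ and /ʃ/ become [k], [g] and [s] when no front vowel follows, yielding [g] there.
The underlying form of 'wing' is therefore /fadʒ/.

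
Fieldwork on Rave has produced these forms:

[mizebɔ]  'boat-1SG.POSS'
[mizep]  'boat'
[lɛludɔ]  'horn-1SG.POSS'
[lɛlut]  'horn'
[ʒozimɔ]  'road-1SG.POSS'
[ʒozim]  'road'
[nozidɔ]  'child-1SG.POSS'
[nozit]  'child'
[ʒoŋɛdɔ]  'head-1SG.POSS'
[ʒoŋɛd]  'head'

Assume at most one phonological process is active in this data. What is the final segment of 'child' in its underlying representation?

In [nozidɔ] and [nozit] the final segment of 'child' alternates: [d] ~ [t].
The stem 'head' ([ʒoŋɛdɔ], [ʒoŋɛd]) shows [d] unchanged in both environments, so [d] cannot be basic with [t] derived in isolation.
So /t/ is underlying, and a rule of intervocalic voicing — voiceless stops become voiced between vowels — gives [d].

/t/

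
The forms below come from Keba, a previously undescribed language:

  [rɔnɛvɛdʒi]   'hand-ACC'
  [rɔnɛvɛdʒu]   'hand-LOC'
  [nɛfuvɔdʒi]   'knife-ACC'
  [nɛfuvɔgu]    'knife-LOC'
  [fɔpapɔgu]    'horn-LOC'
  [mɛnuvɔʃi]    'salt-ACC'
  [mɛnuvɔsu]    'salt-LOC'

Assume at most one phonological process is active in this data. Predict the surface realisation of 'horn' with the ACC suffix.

[fɔpapɔdʒi]

The root 'knife' surfaces as [nɛfuvɔdʒi] and [nɛfuvɔgu], with a stem-final [dʒ] ~ [g] alternation.
If /dʒ/ were underlying and a rule turned it into [g] before the LOC suffix, 'hand' would also alternate; but it has [dʒ] in both [rɔnɛvɛdʒi] and [rɔnɛvɛdʒu].
Therefore /g/ is basic and [dʒ] is derived by palatalization before a front vowel (/g/ and /s/ become palato-alveolar [dʒ] and [ʃ] before a front vowel).
From [fɔpapɔgu] the stem 'horn' is /fɔpapɔg/; before a front vowel this yields [fɔpapɔdʒi].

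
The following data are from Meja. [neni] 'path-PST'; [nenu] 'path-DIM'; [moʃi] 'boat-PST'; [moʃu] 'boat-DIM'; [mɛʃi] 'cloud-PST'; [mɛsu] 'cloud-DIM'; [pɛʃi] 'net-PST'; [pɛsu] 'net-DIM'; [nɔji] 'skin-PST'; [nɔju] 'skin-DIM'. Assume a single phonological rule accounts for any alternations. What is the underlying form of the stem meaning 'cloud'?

The root 'cloud' surfaces as [mɛʃi] and [mɛsu], with a stem-final [ʃ] ~ [s] alternation.
Compare 'boat', with invariant [ʃ] in [moʃi] and [moʃu]: an analysis with underlying /ʃ/ and a rule producing [s] before the DIM suffix would wrongly predict alternation here too.
The underlying segment must be /s/; /s/ becomes palato-alveolar [ʃ] before a front vowel, yielding [ʃ] there.

/mɛs/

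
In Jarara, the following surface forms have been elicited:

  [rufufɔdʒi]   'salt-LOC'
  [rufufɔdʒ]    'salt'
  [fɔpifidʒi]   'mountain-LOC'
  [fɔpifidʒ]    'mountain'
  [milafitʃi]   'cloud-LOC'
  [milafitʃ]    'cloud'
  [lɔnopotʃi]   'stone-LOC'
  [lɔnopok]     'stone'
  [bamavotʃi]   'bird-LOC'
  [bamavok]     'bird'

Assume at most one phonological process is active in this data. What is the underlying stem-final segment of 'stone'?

The root 'stone' surfaces as [lɔnopotʃi] and [lɔnopok], with a stem-final [tʃ] ~ [k] alternation.
If /tʃ/ were underlying and a rule turned it into [k] in isolation, 'cloud' would also alternate; but it has [tʃ] in both [milafitʃi] and [milafitʃ].
The alternation reflects palatalization before a front vowel: /k/ becomes palato-alveolar [tʃ] before a front vowel. /k/ is underlying.

/k/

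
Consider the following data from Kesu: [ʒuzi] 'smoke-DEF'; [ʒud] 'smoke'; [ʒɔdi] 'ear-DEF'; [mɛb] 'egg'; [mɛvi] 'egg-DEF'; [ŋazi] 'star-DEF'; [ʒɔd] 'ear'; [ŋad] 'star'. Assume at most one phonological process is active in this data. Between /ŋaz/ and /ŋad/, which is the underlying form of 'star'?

In [ŋad] and [ŋazi] the final segment of 'star' alternates: [d] ~ [z].
The stem 'ear' ([ʒɔd], [ʒɔdi]) shows [d] unchanged in both environments, so [d] cannot be basic with [z] derived before the DEF suffix.
The alternation reflects word-final hardening: voiced fricatives become stops word-finally. /z/ is underlying.

/ŋaz/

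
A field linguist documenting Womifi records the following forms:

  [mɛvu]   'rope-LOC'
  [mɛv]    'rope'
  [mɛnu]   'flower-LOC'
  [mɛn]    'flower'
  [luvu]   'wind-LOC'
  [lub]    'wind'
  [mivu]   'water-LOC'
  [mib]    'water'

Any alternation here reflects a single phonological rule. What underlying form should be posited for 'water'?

The root 'water' surfaces as [mivu] and [mib], with a stem-final [v] ~ [b] alternation.
But 'rope' keeps [v] in both environments ([mɛvu], [mɛv]), so there is no rule changing /v/ to [b] in isolation.
Therefore /b/ is basic and [v] is derived by intervocalic spirantization (voiced stops become fricatives between vowels).

/mib/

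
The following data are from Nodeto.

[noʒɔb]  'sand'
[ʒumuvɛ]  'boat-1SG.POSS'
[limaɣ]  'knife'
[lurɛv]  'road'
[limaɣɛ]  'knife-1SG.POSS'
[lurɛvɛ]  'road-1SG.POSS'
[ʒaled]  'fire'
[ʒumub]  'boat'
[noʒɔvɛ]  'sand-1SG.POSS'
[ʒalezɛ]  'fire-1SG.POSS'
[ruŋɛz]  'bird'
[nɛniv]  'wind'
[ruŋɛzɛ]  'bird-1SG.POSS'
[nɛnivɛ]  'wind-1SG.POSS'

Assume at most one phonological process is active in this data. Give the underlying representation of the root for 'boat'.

/ʒumub/

In [ʒumub] and [ʒumuvɛ] the final segment of 'boat' alternates: [b] ~ [v].
But 'wind' keeps [v] in both environments ([nɛniv], [nɛnivɛ]), so there is no rule changing /v/ to [b] in isolation.
Therefore /b/ is basic and [v] is derived by intervocalic spirantization (voiced stops become fricatives between vowels).
Hence 'boat' is /ʒumub/ underlyingly.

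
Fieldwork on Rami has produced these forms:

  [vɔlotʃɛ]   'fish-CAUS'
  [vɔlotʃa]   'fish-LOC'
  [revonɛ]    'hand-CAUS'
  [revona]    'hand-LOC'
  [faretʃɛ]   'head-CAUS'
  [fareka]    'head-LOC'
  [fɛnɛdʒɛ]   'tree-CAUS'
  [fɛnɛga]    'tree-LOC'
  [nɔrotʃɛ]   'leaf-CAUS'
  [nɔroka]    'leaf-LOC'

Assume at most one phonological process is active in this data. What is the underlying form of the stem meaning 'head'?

In [faretʃɛ] and [fareka] the final segment of 'head' alternates: [tʃ] ~ [k].
If /tʃ/ were underlying and a rule turned it into [k] before the LOC suffix, 'fish' would also alternate; but it has [tʃ] in both [vɔlotʃɛ] and [vɔlotʃa].
Therefore /k/ is basic and [tʃ] is derived by palatalization before a front vowel (/k/ and /g/ become palato-alveolar [tʃ] and [dʒ] before a front vowel).

/farek/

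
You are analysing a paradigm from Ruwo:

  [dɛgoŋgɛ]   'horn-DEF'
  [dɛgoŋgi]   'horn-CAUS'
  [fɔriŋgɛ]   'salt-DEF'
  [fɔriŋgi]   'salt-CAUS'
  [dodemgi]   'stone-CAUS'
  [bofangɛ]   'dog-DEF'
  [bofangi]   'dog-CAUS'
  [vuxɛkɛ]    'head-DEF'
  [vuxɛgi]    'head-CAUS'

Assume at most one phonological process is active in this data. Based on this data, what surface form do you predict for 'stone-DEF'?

The DEF suffix surfaces as [-gɛ] and [-kɛ], depending on the final segment of the stem.
By contrast the CAUS suffix keeps its initial [g] throughout — that segment must be underlying.
So the underlying form is /-kɛ/, and voiceless stops become voiced after a nasal.
After 'stone', which ends in a nasal, the suffix surfaces as [-gɛ], giving [dodemgɛ].

[dodemgɛ]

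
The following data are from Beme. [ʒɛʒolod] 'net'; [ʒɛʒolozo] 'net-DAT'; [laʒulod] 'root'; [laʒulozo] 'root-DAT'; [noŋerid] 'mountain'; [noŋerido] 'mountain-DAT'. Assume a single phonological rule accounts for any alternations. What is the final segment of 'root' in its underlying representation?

The root 'root' surfaces as [laʒulod] and [laʒulozo], with a stem-final [d] ~ [z] alternation.
If /d/ were underlying and a rule turned it into [z] before the DAT suffix, 'mountain' would also alternate; but it has [d] in both [noŋerid] and [noŋerido].
So /z/ is underlying, and a rule of word-final hardening — voiced fricatives become stops word-finally — gives [d].

/z/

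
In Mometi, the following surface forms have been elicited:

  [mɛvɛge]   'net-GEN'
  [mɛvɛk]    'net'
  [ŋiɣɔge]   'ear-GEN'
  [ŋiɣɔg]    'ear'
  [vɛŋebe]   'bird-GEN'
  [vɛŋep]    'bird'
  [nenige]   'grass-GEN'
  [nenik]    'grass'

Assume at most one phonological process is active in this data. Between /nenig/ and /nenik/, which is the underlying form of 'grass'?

The root 'grass' surfaces as [nenige] and [nenik], with a stem-final [g] ~ [k] alternation.
If /g/ were underlying and a rule turned it into [k] in isolation, 'ear' would also alternate; but it has [g] in both [ŋiɣɔge] and [ŋiɣɔg].
The alternation reflects intervocalic voicing: voiceless stops become voiced between vowels. /k/ is underlying.

/nenik/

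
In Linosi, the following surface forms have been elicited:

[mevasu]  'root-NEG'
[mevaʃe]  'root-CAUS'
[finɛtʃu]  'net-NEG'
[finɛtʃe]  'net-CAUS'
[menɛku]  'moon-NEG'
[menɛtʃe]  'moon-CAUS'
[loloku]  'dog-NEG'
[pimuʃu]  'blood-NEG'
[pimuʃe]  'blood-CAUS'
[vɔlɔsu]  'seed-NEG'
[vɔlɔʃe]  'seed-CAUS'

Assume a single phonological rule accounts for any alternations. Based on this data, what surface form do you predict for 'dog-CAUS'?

The root 'moon' surfaces as [menɛku] and [menɛtʃe], with a stem-final [k] ~ [tʃ] alternation.
But 'net' keeps [tʃ] in both environments ([finɛtʃu], [finɛtʃe]), so there is no rule changing /tʃ/ to [k] before the NEG suffix.
The alternation reflects palatalization before a front vowel: /k/ and /s/ become palato-alveolar [tʃ] and [ʃ] before a front vowel. /k/ is underlying.
From [loloku] the stem 'dog' is /lolok/; before a front vowel this yields [lolotʃe].

[lolotʃe]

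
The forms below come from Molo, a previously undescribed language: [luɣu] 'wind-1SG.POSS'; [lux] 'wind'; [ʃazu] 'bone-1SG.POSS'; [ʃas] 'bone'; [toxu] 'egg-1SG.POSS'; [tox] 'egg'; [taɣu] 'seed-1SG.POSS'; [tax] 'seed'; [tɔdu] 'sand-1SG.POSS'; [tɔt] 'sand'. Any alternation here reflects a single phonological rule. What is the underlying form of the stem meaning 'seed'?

/taɣ/

The stem for 'seed' ends in [ɣ] in [taɣu] but [x] in [tax].
Compare 'egg', with invariant [x] in [toxu] and [tox]: an analysis with underlying /x/ and a rule producing [ɣ] before the 1SG.POSS suffix would wrongly predict alternation here too.
Therefore /ɣ/ is basic and [x] is derived by word-final obstruent devoicing (voiced obstruents become voiceless word-finally).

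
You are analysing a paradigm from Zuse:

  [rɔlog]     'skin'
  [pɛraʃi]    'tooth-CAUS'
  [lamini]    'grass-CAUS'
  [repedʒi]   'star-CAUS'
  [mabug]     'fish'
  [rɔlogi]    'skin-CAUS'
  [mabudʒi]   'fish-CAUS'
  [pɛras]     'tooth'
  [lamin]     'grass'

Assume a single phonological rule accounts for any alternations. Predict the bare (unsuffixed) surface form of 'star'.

'fish' shows [dʒ] ~ [g] at the end of the stem ([mabudʒi] vs [mabug]).
Compare 'skin', with invariant [g] in [rɔlogi] and [rɔlog]: an analysis with underlying /g/ and a rule producing [dʒ] before the CAUS suffix would wrongly predict alternation here too.
Therefore /dʒ/ is basic and [g] is derived by depalatalization (palato-alveolar /dʒ/ and /ʃ/ become [g] and [s] when no front vowel follows).
The one attested form of 'star', [repedʒi], shows underlying /repedʒ/. Applying the same rule when no front vowel follows gives [repeg].

[repeg]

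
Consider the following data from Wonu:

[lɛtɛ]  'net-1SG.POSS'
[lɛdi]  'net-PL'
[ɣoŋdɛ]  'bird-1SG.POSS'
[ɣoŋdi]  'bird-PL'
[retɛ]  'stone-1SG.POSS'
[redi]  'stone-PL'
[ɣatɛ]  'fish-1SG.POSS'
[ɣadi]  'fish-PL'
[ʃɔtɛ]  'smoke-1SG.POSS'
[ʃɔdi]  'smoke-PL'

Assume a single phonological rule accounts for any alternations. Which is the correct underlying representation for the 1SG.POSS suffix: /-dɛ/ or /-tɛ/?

/-tɛ/

The 1SG.POSS suffix surfaces as [-dɛ] and [-tɛ], depending on the final segment of the stem.
The PL suffix, which begins with [d], is invariant after every stem; so [d] is not altered by any rule here.
So the underlying form is /-tɛ/, and voiceless stops become voiced after a nasal.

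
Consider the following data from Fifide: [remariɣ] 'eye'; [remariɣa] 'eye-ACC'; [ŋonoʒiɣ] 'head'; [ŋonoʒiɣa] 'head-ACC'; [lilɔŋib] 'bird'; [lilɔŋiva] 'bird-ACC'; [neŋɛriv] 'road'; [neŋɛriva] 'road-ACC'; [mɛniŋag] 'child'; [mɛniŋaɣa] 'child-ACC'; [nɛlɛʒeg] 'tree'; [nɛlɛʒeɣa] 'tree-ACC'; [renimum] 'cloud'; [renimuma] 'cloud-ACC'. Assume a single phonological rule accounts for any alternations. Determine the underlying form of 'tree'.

In [nɛlɛʒeg] and [nɛlɛʒeɣa] the final segment of 'tree' alternates: [g] ~ [ɣ].
The stem 'eye' ([remariɣ], [remariɣa]) shows [ɣ] unchanged in both environments, so [ɣ] cannot be basic with [g] derived in isolation.
Therefore /g/ is basic and [ɣ] is derived by intervocalic spirantization (voiced stops become fricatives between vowels).
The underlying form of 'tree' is therefore /nɛlɛʒeg/.

/nɛlɛʒeg/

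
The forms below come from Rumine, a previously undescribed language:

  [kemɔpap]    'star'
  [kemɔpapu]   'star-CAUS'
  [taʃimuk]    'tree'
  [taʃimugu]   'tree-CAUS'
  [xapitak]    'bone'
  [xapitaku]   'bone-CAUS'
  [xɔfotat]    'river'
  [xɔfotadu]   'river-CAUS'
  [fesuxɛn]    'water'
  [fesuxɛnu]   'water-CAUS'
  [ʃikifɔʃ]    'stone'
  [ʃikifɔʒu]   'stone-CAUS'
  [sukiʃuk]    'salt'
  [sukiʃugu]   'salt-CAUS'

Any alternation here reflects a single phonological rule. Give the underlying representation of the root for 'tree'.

/taʃimug/

The stem for 'tree' ends in [k] in [taʃimuk] but [g] in [taʃimugu].
Compare 'bone', with invariant [k] in [xapitak] and [xapitaku]: an analysis with underlying /k/ and a rule producing [g] before the CAUS suffix would wrongly predict alternation here too.
So /g/ is underlying, and a rule of word-final obstruent devoicing — voiced obstruents become voiceless word-finally — gives [k].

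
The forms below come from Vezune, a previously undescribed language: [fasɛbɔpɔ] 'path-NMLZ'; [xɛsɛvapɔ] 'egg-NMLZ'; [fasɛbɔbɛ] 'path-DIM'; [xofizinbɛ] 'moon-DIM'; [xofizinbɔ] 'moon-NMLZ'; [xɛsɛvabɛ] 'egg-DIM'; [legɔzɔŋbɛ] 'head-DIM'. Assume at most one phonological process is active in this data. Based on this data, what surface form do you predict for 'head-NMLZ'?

The NMLZ suffix surfaces as [-bɔ] and [-pɔ], depending on the final segment of the stem.
By contrast the DIM suffix keeps its initial [b] throughout — that segment must be underlying.
The NMLZ suffix is therefore /-pɔ/ underlyingly, with post-nasal voicing: voiceless stops become voiced after a nasal.
After 'head', which ends in a nasal, the suffix surfaces as [-bɔ], giving [legɔzɔŋbɔ].

[legɔzɔŋbɔ]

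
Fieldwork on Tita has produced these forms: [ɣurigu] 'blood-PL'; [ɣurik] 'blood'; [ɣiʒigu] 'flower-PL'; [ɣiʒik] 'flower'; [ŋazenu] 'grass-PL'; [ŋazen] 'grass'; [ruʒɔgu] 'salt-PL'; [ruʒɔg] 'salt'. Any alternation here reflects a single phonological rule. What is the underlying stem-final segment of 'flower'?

The stem for 'flower' ends in [g] in [ɣiʒigu] but [k] in [ɣiʒik].
Compare 'salt', with invariant [g] in [ruʒɔgu] and [ruʒɔg]: an analysis with underlying /g/ and a rule producing [k] in isolation would wrongly predict alternation here too.
So /k/ is underlying, and a rule of intervocalic voicing — voiceless stops become voiced between vowels — gives [g].

/k/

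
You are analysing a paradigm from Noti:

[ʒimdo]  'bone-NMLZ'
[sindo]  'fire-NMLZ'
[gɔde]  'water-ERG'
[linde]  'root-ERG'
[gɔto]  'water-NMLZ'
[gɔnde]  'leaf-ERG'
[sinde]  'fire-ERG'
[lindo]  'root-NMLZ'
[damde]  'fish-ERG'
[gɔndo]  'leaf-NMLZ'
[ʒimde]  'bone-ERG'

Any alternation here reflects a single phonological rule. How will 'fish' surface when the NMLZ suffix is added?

[damdo]

The NMLZ suffix surfaces as [-do] and [-to], depending on the final segment of the stem.
By contrast the ERG suffix keeps its initial [d] throughout — that segment must be underlying.
So the underlying form is /-to/, and voiceless stops become voiced after a nasal.
After 'fish', which ends in a nasal, the suffix surfaces as [-do], giving [damdo].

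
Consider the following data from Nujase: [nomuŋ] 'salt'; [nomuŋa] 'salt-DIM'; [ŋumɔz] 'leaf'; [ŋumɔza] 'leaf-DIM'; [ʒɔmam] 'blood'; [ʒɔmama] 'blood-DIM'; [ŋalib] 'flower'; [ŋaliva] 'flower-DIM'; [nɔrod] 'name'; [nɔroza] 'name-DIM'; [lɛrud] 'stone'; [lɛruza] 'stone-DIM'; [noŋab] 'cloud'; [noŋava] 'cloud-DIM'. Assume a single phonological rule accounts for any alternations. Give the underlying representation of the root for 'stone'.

The root 'stone' surfaces as [lɛrud] and [lɛruza], with a stem-final [d] ~ [z] alternation.
Compare 'leaf', with invariant [z] in [ŋumɔz] and [ŋumɔza]: an analysis with underlying /z/ and a rule producing [d] in isolation would wrongly predict alternation here too.
The alternation reflects intervocalic spirantization: voiced stops become fricatives between vowels. /d/ is underlying.

/lɛrud/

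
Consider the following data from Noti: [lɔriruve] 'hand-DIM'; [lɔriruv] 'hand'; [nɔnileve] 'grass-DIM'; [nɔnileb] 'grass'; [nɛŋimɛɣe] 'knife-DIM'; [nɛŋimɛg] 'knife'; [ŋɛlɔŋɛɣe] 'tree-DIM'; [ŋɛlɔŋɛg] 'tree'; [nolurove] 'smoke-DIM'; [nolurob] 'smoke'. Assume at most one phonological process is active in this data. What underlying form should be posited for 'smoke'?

In [nolurove] and [nolurob] the final segment of 'smoke' alternates: [v] ~ [b].
The stem 'hand' ([lɔriruve], [lɔriruv]) shows [v] unchanged in both environments, so [v] cannot be basic with [b] derived in isolation.
Therefore /b/ is basic and [v] is derived by intervocalic spirantization (voiced stops become fricatives between vowels).
Hence 'smoke' is /nolurob/ underlyingly.

/nolurob/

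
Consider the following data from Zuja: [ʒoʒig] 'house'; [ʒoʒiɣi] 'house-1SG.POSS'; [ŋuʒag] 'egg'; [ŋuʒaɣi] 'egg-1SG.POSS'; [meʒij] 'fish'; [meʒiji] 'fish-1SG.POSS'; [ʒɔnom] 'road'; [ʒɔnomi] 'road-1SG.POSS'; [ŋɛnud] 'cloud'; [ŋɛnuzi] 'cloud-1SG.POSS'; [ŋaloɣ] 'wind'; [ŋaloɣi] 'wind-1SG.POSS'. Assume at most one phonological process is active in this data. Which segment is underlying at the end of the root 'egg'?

In [ŋuʒag] and [ŋuʒaɣi] the final segment of 'egg' alternates: [g] ~ [ɣ].
If /ɣ/ were underlying and a rule turned it into [g] in isolation, 'wind' would also alternate; but it has [ɣ] in both [ŋaloɣ] and [ŋaloɣi].
So /g/ is underlying, and a rule of intervocalic spirantization — voiced stops become fricatives between vowels — gives [ɣ].

/g/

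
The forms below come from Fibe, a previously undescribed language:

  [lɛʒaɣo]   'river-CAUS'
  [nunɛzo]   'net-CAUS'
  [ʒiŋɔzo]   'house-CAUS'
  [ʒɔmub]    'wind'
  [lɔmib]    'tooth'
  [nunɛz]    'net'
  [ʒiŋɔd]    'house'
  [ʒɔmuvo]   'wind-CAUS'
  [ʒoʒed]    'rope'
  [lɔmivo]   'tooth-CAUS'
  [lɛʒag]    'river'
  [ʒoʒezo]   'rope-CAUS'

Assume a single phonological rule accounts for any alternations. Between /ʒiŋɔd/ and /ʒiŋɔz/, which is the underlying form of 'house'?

In [ʒiŋɔzo] and [ʒiŋɔd] the final segment of 'house' alternates: [z] ~ [d].
If /z/ were underlying and a rule turned it into [d] in isolation, 'net' would also alternate; but it has [z] in both [nunɛzo] and [nunɛz].
The underlying segment must be /d/; voiced stops become fricatives between vowels, yielding [z] there.

/ʒiŋɔd/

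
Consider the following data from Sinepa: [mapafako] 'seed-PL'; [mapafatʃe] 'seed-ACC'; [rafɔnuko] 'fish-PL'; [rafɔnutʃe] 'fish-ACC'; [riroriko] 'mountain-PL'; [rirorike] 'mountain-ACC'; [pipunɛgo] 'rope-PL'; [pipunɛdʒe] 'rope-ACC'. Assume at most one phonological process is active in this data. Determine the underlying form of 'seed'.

/mapafatʃ/

In [mapafako] and [mapafatʃe] the final segment of 'seed' alternates: [k] ~ [tʃ].
But 'mountain' keeps [k] in both environments ([riroriko], [rirorike]), so there is no rule changing /k/ to [tʃ] before the ACC suffix.
Therefore /tʃ/ is basic and [k] is derived by depalatalization (palato-alveolar /tʃ/ and /dʒ/ become [k] and [g] when no front vowel follows).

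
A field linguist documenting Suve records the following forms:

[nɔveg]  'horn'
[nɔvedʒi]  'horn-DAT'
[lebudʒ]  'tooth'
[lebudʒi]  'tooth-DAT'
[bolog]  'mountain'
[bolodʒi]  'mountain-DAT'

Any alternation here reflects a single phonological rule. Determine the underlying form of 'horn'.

The root 'horn' surfaces as [nɔveg] and [nɔvedʒi], with a stem-final [g] ~ [dʒ] alternation.
But 'tooth' keeps [dʒ] in both environments ([lebudʒ], [lebudʒi]), so there is no rule changing /dʒ/ to [g] in isolation.
So /g/ is underlying, and a rule of palatalization before a front vowel — /g/ becomes palato-alveolar [dʒ] before a front vowel — gives [dʒ].
So 'horn' = /nɔveg/.

/nɔveg/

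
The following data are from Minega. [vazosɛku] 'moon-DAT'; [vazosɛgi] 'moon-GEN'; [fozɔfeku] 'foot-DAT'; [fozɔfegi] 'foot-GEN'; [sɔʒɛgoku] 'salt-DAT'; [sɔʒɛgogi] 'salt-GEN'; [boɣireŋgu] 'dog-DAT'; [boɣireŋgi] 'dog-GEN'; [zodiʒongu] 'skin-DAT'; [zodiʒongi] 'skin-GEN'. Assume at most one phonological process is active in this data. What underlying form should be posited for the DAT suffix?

The DAT morpheme has two allomorphs, [-gu] and [-ku].
By contrast the GEN suffix keeps its initial [g] throughout — that segment must be underlying.
So the underlying form is /-ku/, and voiceless stops become voiced after a nasal.

/-ku/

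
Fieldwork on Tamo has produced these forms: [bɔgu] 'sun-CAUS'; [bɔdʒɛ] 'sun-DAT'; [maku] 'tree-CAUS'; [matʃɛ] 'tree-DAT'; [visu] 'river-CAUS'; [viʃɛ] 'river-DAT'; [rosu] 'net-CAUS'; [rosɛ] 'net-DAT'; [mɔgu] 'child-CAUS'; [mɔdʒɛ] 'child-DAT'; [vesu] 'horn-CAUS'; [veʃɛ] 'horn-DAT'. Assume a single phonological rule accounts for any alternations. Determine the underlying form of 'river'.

'river' shows [s] ~ [ʃ] at the end of the stem ([visu] vs [viʃɛ]).
The stem 'net' ([rosu], [rosɛ]) shows [s] unchanged in both environments, so [s] cannot be basic with [ʃ] derived before the DAT suffix.
The alternation reflects depalatalization: palato-alveolar /tʃ/, /dʒ/ and /ʃ/ become [k], [g] and [s] when no front vowel follows. /ʃ/ is underlying.
The underlying form of 'river' is therefore /viʃ/.

/viʃ/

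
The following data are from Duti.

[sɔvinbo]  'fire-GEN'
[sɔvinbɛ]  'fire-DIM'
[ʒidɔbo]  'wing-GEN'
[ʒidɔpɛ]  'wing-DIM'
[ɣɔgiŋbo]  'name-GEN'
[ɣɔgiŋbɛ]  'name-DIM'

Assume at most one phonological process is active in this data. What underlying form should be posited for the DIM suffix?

The DIM suffix surfaces as [-bɛ] and [-pɛ], depending on the final segment of the stem.
The GEN suffix, which begins with [b], is invariant after every stem; so [b] is not altered by any rule here.
So the underlying form is /-pɛ/, and voiceless stops become voiced after a nasal.

/-pɛ/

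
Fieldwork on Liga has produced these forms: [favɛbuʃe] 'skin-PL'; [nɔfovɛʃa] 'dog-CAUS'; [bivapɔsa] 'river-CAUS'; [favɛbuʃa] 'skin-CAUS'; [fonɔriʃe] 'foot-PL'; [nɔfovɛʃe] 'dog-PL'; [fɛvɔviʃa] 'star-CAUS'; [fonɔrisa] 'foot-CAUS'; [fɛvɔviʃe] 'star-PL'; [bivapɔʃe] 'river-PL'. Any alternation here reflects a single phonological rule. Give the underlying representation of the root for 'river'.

/bivapɔs/

The stem for 'river' ends in [s] in [bivapɔsa] but [ʃ] in [bivapɔʃe].
But 'dog' keeps [ʃ] in both environments ([nɔfovɛʃa], [nɔfovɛʃe]), so there is no rule changing /ʃ/ to [s] before the CAUS suffix.
The alternation reflects palatalization before a front vowel: /s/ becomes palato-alveolar [ʃ] before a front vowel. /s/ is underlying.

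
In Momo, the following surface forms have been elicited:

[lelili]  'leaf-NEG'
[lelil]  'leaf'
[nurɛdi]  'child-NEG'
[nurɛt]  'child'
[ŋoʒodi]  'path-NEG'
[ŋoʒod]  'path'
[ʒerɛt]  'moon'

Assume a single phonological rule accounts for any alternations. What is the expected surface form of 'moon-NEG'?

[ʒerɛdi]

'child' shows [d] ~ [t] at the end of the stem ([nurɛdi] vs [nurɛt]).
But 'path' keeps [d] in both environments ([ŋoʒodi], [ŋoʒod]), so there is no rule changing /d/ to [t] in isolation.
The alternation reflects intervocalic voicing: voiceless stops become voiced between vowels. /t/ is underlying.
The one attested form of 'moon', [ʒerɛt], shows underlying /ʒerɛt/. Applying the same rule between vowels gives [ʒerɛdi].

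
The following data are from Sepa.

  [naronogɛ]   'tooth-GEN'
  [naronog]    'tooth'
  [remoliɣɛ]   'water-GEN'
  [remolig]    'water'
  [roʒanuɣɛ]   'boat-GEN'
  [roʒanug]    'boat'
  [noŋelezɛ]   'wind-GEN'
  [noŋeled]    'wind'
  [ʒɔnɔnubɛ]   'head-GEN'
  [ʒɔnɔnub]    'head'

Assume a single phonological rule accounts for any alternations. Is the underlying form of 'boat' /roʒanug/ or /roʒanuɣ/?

/roʒanuɣ/

In [roʒanuɣɛ] and [roʒanug] the final segment of 'boat' alternates: [ɣ] ~ [g].
But 'tooth' keeps [g] in both environments ([naronogɛ], [naronog]), so there is no rule changing /g/ to [ɣ] before the GEN suffix.
The alternation reflects word-final hardening: voiced fricatives become stops word-finally. /ɣ/ is underlying.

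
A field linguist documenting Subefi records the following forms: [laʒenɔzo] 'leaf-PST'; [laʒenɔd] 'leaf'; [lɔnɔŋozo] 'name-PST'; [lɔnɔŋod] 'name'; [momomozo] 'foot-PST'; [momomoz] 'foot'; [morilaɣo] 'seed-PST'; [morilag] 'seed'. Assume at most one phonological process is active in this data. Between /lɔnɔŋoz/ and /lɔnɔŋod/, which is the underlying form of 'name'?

/lɔnɔŋod/

The stem for 'name' ends in [z] in [lɔnɔŋozo] but [d] in [lɔnɔŋod].
If /z/ were underlying and a rule turned it into [d] in isolation, 'foot' would also alternate; but it has [z] in both [momomozo] and [momomoz].
The alternation reflects intervocalic spirantization: voiced stops become fricatives between vowels. /d/ is underlying.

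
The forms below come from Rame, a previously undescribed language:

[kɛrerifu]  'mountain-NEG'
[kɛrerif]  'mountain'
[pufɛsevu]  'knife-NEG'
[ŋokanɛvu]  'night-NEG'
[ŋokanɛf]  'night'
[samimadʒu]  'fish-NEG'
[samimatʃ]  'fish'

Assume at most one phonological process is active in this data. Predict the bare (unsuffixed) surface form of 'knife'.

The root 'night' surfaces as [ŋokanɛvu] and [ŋokanɛf], with a stem-final [v] ~ [f] alternation.
The stem 'mountain' ([kɛrerifu], [kɛrerif]) shows [f] unchanged in both environments, so [f] cannot be basic with [v] derived before the NEG suffix.
So /v/ is underlying, and a rule of word-final obstruent devoicing — voiced obstruents become voiceless word-finally — gives [f].
The one attested form of 'knife', [pufɛsevu], shows underlying /pufɛsev/. Applying the same rule word-finally gives [pufɛsef].

[pufɛsef]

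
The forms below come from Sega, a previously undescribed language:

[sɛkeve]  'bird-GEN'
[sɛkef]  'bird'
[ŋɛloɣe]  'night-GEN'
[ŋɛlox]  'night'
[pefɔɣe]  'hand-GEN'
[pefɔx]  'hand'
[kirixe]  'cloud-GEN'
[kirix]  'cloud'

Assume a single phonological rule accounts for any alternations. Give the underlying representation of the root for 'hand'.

/pefɔɣ/

The root 'hand' surfaces as [pefɔɣe] and [pefɔx], with a stem-final [ɣ] ~ [x] alternation.
Compare 'cloud', with invariant [x] in [kirixe] and [kirix]: an analysis with underlying /x/ and a rule producing [ɣ] before the GEN suffix would wrongly predict alternation here too.
The alternation reflects word-final obstruent devoicing: voiced obstruents become voiceless word-finally. /ɣ/ is underlying.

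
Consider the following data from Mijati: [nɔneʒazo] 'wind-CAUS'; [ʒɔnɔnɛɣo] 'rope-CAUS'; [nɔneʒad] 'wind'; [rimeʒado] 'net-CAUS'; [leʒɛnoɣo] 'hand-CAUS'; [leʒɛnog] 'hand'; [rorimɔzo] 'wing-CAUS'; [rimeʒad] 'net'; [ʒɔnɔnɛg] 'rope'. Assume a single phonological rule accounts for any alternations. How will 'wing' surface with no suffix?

[rorimɔd]

The stem for 'wind' ends in [d] in [nɔneʒad] but [z] in [nɔneʒazo].
The stem 'net' ([rimeʒad], [rimeʒado]) shows [d] unchanged in both environments, so [d] cannot be basic with [z] derived before the CAUS suffix.
The underlying segment must be /z/; voiced fricatives become stops word-finally, yielding [d] there.
From [rorimɔzo] the stem 'wing' is /rorimɔz/; word-finally this yields [rorimɔd].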